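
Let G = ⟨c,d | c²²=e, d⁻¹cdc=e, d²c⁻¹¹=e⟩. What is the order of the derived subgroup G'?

G' = [G, G] is generated by all commutators. The generator-pair commutators are: [c, d] = c².
The subgroup they normally generate is {e, c², c⁴, c⁶, c⁸, c¹⁰, c¹², c¹⁴, c¹⁶, c¹⁸, c²⁰}, of order 11.
Check: |G/G'| = 44/11 = 4 is the order of the abelianisation.

Answer: 11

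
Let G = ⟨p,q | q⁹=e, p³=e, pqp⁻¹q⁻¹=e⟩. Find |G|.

Enumerate words in the generators, reducing via the relations: the distinct elements are
  {e, p, q, pq, p², q², q³, q⁴, q⁵, q⁶, q⁷, q⁸, pq², pq³, pq⁴, pq⁵, pq⁶, pq⁷, pq⁸, p²q, p²q², p²q³, p²q⁴, p²q⁵, p²q⁶, p²q⁷, p²q⁸}.
No further products give new elements, so |G| = 27.

Answer: 27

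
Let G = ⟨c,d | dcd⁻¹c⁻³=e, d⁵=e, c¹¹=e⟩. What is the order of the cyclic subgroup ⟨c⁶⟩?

|⟨c⁶⟩| equals the order of c⁶. Compute successive powers until reaching e:
  (c⁶)¹ = c⁶, (c⁶)² = c, (c⁶)³ = c⁷, (c⁶)⁴ = c², (c⁶)⁵ = c⁸, (c⁶)⁶ = c³, (c⁶)⁷ = c⁹, (c⁶)⁸ = c⁴, (c⁶)⁹ = c¹⁰, (c⁶)¹⁰ = c⁵, (c⁶)¹¹ = e.
The smallest positive k with (c⁶)ᵏ = e is 11, so |⟨c⁶⟩| = 11.

Answer: 11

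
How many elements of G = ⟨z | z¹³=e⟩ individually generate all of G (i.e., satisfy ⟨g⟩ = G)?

G is cyclic of order 13. An element generates G iff its order is 13, and a cyclic group of order 13 has exactly φ(13) = 12 such elements.

Answer: 12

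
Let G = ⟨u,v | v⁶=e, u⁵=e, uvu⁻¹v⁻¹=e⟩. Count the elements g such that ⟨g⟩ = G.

G is cyclic of order 30. An element generates G iff its order is 30, and a cyclic group of order 30 has exactly φ(30) = 8 such elements.

Answer: 8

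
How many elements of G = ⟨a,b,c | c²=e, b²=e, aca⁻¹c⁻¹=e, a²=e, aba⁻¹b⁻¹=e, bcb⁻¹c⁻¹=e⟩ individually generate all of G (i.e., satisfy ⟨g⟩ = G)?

⟨g⟩ = G would require ord(g) = |G| = 8, but the maximum element order in G is 2 < 8. So G is not cyclic and no single element generates it: the count is 0.

Answer: 0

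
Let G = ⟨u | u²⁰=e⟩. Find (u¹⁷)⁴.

Compute successive powers of (u¹⁷), reducing at each step:
  (u¹⁷)²: (u¹⁷) · u¹⁷ = u¹⁴
  (u¹⁷)³: (u¹⁴) · u¹⁷ = u¹¹
  (u¹⁷)⁴: (u¹¹) · u¹⁷ = u⁸

Answer: u⁸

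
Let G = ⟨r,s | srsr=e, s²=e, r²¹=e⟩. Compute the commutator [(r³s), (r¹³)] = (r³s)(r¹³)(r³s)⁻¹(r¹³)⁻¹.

[(r³s), (r¹³)] = (r³s)·(r¹³)·(r³s)⁻¹·(r¹³)⁻¹.
  (r³s) · (r¹³) = r¹¹s
  (r¹¹s) · (r³s) = r⁸
  (r⁸) · (r⁸) = r¹⁶

Answer: r¹⁶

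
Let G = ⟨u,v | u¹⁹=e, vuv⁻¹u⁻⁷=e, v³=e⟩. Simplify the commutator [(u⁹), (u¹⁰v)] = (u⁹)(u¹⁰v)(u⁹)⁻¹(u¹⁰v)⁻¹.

[(u⁹), (u¹⁰v)] = (u⁹)·(u¹⁰v)·(u⁹)⁻¹·(u¹⁰v)⁻¹.
  (u⁹) · (u¹⁰v) = v
  v · (u¹⁰) = u¹³v
  (u¹³v) · (u⁴v²) = u³

Answer: u³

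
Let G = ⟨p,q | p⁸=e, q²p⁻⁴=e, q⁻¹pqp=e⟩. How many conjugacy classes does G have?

The conjugacy classes (representative and size) are:
  [e] (size 1), [p⁷] (size 2), [p⁶] (size 2), [p³] (size 2), [p⁴] (size 1), [p²q⁻¹] (size 4), [p³q⁻¹] (size 4).
Class equation: 1 + 2 + 2 + 2 + 1 + 4 + 4 = 16 = |G|. So G has 7 conjugacy classes.

Answer: 7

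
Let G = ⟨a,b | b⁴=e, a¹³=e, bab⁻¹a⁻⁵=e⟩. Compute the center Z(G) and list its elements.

An element z ∈ Z(G) iff z commutes with every generator.
For example e is central: e·a = a = a·e; e·b = b = b·e.
Whereas a ∉ Z(G) since a·b = ab ≠ a⁵b = b·a.
Checking each of the 52 elements this way gives Z(G) = {e}, of order 1.

Answer: {e}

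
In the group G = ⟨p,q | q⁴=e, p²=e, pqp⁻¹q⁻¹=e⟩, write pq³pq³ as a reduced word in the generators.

Multiply left to right, reducing at each step:
  p · q³ = pq³
  (pq³) · p = q³
  (q³) · q³ = q²

Answer: q²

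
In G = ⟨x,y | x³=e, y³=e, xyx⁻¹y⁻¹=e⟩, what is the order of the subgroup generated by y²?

|⟨y²⟩| equals the order of y². Compute successive powers until reaching e:
  (y²)¹ = y², (y²)² = y, (y²)³ = e.
The smallest positive k with (y²)ᵏ = e is 3, so |⟨y²⟩| = 3.

Answer: 3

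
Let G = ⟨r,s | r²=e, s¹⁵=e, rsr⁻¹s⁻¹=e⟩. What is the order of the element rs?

Compute successive powers until reaching e:
  (rs)¹ = rs, (rs)² = s², (rs)³ = rs³, (rs)⁴ = s⁴, (rs)⁵ = rs⁵, (rs)⁶ = s⁶, (rs)⁷ = rs⁷, (rs)⁸ = s⁸, (rs)⁹ = rs⁹, (rs)¹⁰ = s¹⁰, (rs)¹¹ = rs¹¹, (rs)¹² = s¹², (rs)¹³ = rs¹³, (rs)¹⁴ = s¹⁴, (rs)¹⁵ = r, (rs)¹⁶ = s, (rs)¹⁷ = rs², (rs)¹⁸ = s³, (rs)¹⁹ = rs⁴, (rs)²⁰ = s⁵, (rs)²¹ = rs⁶, (rs)²² = s⁷, (rs)²³ = rs⁸, (rs)²⁴ = s⁹, (rs)²⁵ = rs¹⁰, (rs)²⁶ = s¹¹, (rs)²⁷ = rs¹², (rs)²⁸ = s¹³, (rs)²⁹ = rs¹⁴, (rs)³⁰ = e.
The smallest positive k with (rs)ᵏ = e is 30.

Answer: 30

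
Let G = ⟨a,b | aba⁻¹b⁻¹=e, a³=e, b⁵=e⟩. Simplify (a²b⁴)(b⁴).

Compute (a²b⁴) · (b⁴) by multiplying left to right and reducing via the relations at each step:
  (a²b⁴) · b⁴ = a²b³

Answer: a²b³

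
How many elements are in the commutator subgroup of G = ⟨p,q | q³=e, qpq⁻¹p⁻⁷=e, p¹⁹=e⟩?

G' = [G, G] is generated by all commutators. The generator-pair commutators are: [p, q] = p¹³.
The subgroup they normally generate is {e, p, p², p³, p⁴, p⁵, p⁶, p⁷, p⁸, p⁹, p¹⁰, p¹¹, p¹², p¹³, p¹⁴, p¹⁵, p¹⁶, p¹⁷, p¹⁸}, of order 19.
Check: |G/G'| = 57/19 = 3 is the order of the abelianisation.

Answer: 19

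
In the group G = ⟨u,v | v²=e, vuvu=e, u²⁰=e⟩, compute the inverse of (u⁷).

The order of (u⁷) is 20 (smallest k with (u⁷)ᵏ = e), so (u⁷)⁻¹ = (u⁷)¹⁹ = u¹³.
Check: (u⁷) · (u¹³) → (u⁷) · u¹³ = e, giving e as required.

Answer: u¹³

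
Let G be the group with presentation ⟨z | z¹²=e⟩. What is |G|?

G is generated by a single element, so G is cyclic. The relator gives z¹² = e and no smaller power is forced to be e, so the 12 powers {e, z, z², z³, z⁴, z⁵, z⁶, z⁷, z⁸, z⁹, z¹¹, z¹⁰} are distinct. Hence |G| = 12.

Answer: 12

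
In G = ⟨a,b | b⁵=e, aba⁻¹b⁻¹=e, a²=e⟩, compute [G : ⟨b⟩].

First find ord(b) by computing successive powers:
  b¹ = b, b² = b², b³ = b³, b⁴ = b⁴, b⁵ = e.
So |⟨b⟩| = ord(b) = 5. With |G| = 10, by Lagrange [G : ⟨b⟩] = 10/5 = 2.

Answer: 2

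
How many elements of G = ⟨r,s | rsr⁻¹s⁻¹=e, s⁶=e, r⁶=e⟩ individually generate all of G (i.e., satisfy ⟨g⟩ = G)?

⟨g⟩ = G would require ord(g) = |G| = 36, but the maximum element order in G is 6 < 36. So G is not cyclic and no single element generates it: the count is 0.

Answer: 0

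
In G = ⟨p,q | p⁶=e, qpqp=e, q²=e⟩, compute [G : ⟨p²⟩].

First find ord(p²) by computing successive powers:
  (p²)¹ = p², (p²)² = p⁴, (p²)³ = e.
So |⟨p²⟩| = ord(p²) = 3. With |G| = 12, by Lagrange [G : ⟨p²⟩] = 12/3 = 4.

Answer: 4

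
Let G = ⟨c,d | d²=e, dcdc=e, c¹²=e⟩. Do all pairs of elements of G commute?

c·d = cd but d·c = c¹¹d, so c·d ≠ d·c and G is not abelian.

Answer: No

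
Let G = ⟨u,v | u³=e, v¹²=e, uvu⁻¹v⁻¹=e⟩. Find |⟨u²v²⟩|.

|⟨u²v²⟩| equals the order of u²v². Compute successive powers until reaching e:
  (u²v²)¹ = u²v², (u²v²)² = uv⁴, (u²v²)³ = v⁶, (u²v²)⁴ = u²v⁸, (u²v²)⁵ = uv¹⁰, (u²v²)⁶ = e.
The smallest positive k with (u²v²)ᵏ = e is 6, so |⟨u²v²⟩| = 6.

Answer: 6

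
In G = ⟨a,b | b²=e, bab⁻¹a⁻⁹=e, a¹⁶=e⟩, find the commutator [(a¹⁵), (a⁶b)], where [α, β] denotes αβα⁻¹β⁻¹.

[(a¹⁵), (a⁶b)] = (a¹⁵)·(a⁶b)·(a¹⁵)⁻¹·(a⁶b)⁻¹.
  (a¹⁵) · (a⁶b) = a⁵b
  (a⁵b) · a = a¹⁴b
  (a¹⁴b) · (a¹⁰b) = a⁸

Answer: a⁸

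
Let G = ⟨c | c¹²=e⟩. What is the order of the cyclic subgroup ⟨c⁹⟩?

|⟨c⁹⟩| equals the order of c⁹. Compute successive powers until reaching e:
  (c⁹)¹ = c⁹, (c⁹)² = c⁶, (c⁹)³ = c³, (c⁹)⁴ = e.
The smallest positive k with (c⁹)ᵏ = e is 4, so |⟨c⁹⟩| = 4.

Answer: 4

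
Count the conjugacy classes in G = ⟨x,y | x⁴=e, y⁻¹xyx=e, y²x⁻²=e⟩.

The conjugacy classes (representative and size) are:
  [e] (size 1), [x³] (size 2), [x²] (size 1), [y⁻¹] (size 2), [xy⁻¹] (size 2).
Class equation: 1 + 2 + 1 + 2 + 2 = 8 = |G|. So G has 5 conjugacy classes.

Answer: 5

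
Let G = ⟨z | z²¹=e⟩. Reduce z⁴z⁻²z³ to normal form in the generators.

Multiply left to right, reducing at each step:
  (z⁴) · z⁻² = z²
  (z²) · z³ = z⁵

Answer: z⁵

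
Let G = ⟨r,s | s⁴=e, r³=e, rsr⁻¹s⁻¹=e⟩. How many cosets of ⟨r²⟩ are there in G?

First find ord(r²) by computing successive powers:
  (r²)¹ = r², (r²)² = r, (r²)³ = e.
So |⟨r²⟩| = ord(r²) = 3. With |G| = 12, by Lagrange [G : ⟨r²⟩] = 12/3 = 4.

Answer: 4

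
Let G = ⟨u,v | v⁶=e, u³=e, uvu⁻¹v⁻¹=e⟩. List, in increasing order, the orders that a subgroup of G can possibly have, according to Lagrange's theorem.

|G| = 18 = 2 · 3². By Lagrange's theorem the order of any subgroup divides 18; the divisors of 18 are 1, 2, 3, 6, 9, 18.

Answer: 1, 2, 3, 6, 9, 18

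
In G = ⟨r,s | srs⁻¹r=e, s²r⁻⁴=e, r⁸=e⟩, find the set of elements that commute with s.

⟨s⟩ ⊆ C_G(s) since powers of s commute with s; so |C_G(s)| ≥ |⟨s⟩| = 4.
By orbit–stabilizer, |C_G(s)| = |G| / |conj. class of s| = 16 / 4 = 4.
The 4 elements commuting with s are {e, r⁴, s, s⁻¹}.

Answer: {e, r⁴, s, s⁻¹}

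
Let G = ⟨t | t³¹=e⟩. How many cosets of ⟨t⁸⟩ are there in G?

First find ord(t⁸) by computing successive powers:
  (t⁸)¹ = t⁸, (t⁸)² = t¹⁶, (t⁸)³ = t²⁴, (t⁸)⁴ = t, (t⁸)⁵ = t⁹, (t⁸)⁶ = t¹⁷, (t⁸)⁷ = t²⁵, (t⁸)⁸ = t², (t⁸)⁹ = t¹⁰, (t⁸)¹⁰ = t¹⁸, (t⁸)¹¹ = t²⁶, (t⁸)¹² = t³, (t⁸)¹³ = t¹¹, (t⁸)¹⁴ = t¹⁹, (t⁸)¹⁵ = t²⁷, (t⁸)¹⁶ = t⁴, (t⁸)¹⁷ = t¹², (t⁸)¹⁸ = t²⁰, (t⁸)¹⁹ = t²⁸, (t⁸)²⁰ = t⁵, (t⁸)²¹ = t¹³, (t⁸)²² = t²¹, (t⁸)²³ = t²⁹, (t⁸)²⁴ = t⁶, (t⁸)²⁵ = t¹⁴, (t⁸)²⁶ = t²², (t⁸)²⁷ = t³⁰, (t⁸)²⁸ = t⁷, (t⁸)²⁹ = t¹⁵, (t⁸)³⁰ = t²³, (t⁸)³¹ = e.
So |⟨t⁸⟩| = ord(t⁸) = 31. With |G| = 31, by Lagrange [G : ⟨t⁸⟩] = 31/31 = 1.

Answer: 1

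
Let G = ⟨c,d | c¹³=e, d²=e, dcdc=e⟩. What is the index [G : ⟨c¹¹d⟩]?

First find ord(c¹¹d) by computing successive powers:
  (c¹¹d)¹ = c¹¹d, (c¹¹d)² = e.
So |⟨c¹¹d⟩| = ord(c¹¹d) = 2. With |G| = 26, by Lagrange [G : ⟨c¹¹d⟩] = 26/2 = 13.

Answer: 13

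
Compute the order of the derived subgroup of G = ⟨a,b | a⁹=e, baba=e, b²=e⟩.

G' = [G, G] is generated by all commutators. The generator-pair commutators are: [a, b] = a².
The subgroup they normally generate is {e, a, a², a³, a⁴, a⁵, a⁶, a⁷, a⁸}, of order 9.
Check: |G/G'| = 18/9 = 2 is the order of the abelianisation.

Answer: 9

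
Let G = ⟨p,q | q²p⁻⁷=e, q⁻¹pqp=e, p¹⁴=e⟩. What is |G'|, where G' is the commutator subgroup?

G' = [G, G] is generated by all commutators. The generator-pair commutators are: [p, q] = p².
The subgroup they normally generate is {e, p², p⁴, p⁶, p⁸, p¹⁰, p¹²}, of order 7.
Check: |G/G'| = 28/7 = 4 is the order of the abelianisation.

Answer: 7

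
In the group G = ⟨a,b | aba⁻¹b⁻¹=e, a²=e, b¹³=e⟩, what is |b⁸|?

Compute successive powers until reaching e:
  (b⁸)¹ = b⁸, (b⁸)² = b³, (b⁸)³ = b¹¹, (b⁸)⁴ = b⁶, (b⁸)⁵ = b, (b⁸)⁶ = b⁹, (b⁸)⁷ = b⁴, (b⁸)⁸ = b¹², (b⁸)⁹ = b⁷, (b⁸)¹⁰ = b², (b⁸)¹¹ = b¹⁰, (b⁸)¹² = b⁵, (b⁸)¹³ = e.
The smallest positive k with (b⁸)ᵏ = e is 13.

Answer: 13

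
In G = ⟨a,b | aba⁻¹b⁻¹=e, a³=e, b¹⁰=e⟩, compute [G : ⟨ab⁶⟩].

First find ord(ab⁶) by computing successive powers:
  (ab⁶)¹ = ab⁶, (ab⁶)² = a²b², (ab⁶)³ = b⁸, (ab⁶)⁴ = ab⁴, (ab⁶)⁵ = a², (ab⁶)⁶ = b⁶, (ab⁶)⁷ = ab², (ab⁶)⁸ = a²b⁸, (ab⁶)⁹ = b⁴, (ab⁶)¹⁰ = a, (ab⁶)¹¹ = a²b⁶, (ab⁶)¹² = b², (ab⁶)¹³ = ab⁸, (ab⁶)¹⁴ = a²b⁴, (ab⁶)¹⁵ = e.
So |⟨ab⁶⟩| = ord(ab⁶) = 15. With |G| = 30, by Lagrange [G : ⟨ab⁶⟩] = 30/15 = 2.

Answer: 2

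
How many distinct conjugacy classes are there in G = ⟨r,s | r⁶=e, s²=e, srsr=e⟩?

The conjugacy classes (representative and size) are:
  [e] (size 1), [r⁵] (size 2), [r⁴] (size 2), [r³] (size 1), [s] (size 3), [r³s] (size 3).
Class equation: 1 + 2 + 2 + 1 + 3 + 3 = 12 = |G|. So G has 6 conjugacy classes.

Answer: 6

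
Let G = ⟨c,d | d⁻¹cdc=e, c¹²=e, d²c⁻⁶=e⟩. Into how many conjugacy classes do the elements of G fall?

The conjugacy classes (representative and size) are:
  [e] (size 1), [c¹¹] (size 2), [c²] (size 2), [c⁹] (size 2), [c⁴] (size 2), [c⁵] (size 2), [c⁶] (size 1), [c²d] (size 6), [cd] (size 6).
Class equation: 1 + 2 + 2 + 2 + 2 + 2 + 1 + 6 + 6 = 24 = |G|. So G has 9 conjugacy classes.

Answer: 9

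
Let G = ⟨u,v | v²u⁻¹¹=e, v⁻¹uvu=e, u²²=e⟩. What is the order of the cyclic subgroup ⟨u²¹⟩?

|⟨u²¹⟩| equals the order of u²¹. Compute successive powers until reaching e:
  (u²¹)¹ = u²¹, (u²¹)² = u²⁰, (u²¹)³ = u¹⁹, (u²¹)⁴ = u¹⁸, (u²¹)⁵ = u¹⁷, (u²¹)⁶ = u¹⁶, (u²¹)⁷ = u¹⁵, (u²¹)⁸ = u¹⁴, (u²¹)⁹ = u¹³, (u²¹)¹⁰ = u¹², (u²¹)¹¹ = u¹¹, (u²¹)¹² = u¹⁰, (u²¹)¹³ = u⁹, (u²¹)¹⁴ = u⁸, (u²¹)¹⁵ = u⁷, (u²¹)¹⁶ = u⁶, (u²¹)¹⁷ = u⁵, (u²¹)¹⁸ = u⁴, (u²¹)¹⁹ = u³, (u²¹)²⁰ = u², (u²¹)²¹ = u, (u²¹)²² = e.
The smallest positive k with (u²¹)ᵏ = e is 22, so |⟨u²¹⟩| = 22.

Answer: 22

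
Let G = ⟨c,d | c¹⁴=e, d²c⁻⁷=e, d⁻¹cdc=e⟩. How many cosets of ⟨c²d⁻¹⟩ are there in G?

First find ord(c²d⁻¹) by computing successive powers:
  (c²d⁻¹)¹ = c²d⁻¹, (c²d⁻¹)² = c⁷, (c²d⁻¹)³ = c²d, (c²d⁻¹)⁴ = e.
So |⟨c²d⁻¹⟩| = ord(c²d⁻¹) = 4. With |G| = 28, by Lagrange [G : ⟨c²d⁻¹⟩] = 28/4 = 7.

Answer: 7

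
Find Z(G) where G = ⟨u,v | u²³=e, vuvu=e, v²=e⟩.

An element z ∈ Z(G) iff z commutes with every generator.
For example e is central: e·u = u = u·e; e·v = v = v·e.
Whereas u ∉ Z(G) since u·v = uv ≠ u²²v = v·u.
Checking each of the 46 elements this way gives Z(G) = {e}, of order 1.

Answer: {e}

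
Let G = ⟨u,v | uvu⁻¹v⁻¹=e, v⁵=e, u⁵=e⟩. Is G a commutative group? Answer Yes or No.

Each pair of generators commutes: u·v = uv = v·u. Since the generators pairwise commute, every element of G commutes with every other, so G is abelian.

Answer: Yes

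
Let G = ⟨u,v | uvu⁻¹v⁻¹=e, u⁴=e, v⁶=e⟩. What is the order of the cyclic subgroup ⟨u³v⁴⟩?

|⟨u³v⁴⟩| equals the order of u³v⁴. Compute successive powers until reaching e:
  (u³v⁴)¹ = u³v⁴, (u³v⁴)² = u²v², (u³v⁴)³ = u, (u³v⁴)⁴ = v⁴, (u³v⁴)⁵ = u³v², (u³v⁴)⁶ = u², (u³v⁴)⁷ = uv⁴, (u³v⁴)⁸ = v², (u³v⁴)⁹ = u³, (u³v⁴)¹⁰ = u²v⁴, (u³v⁴)¹¹ = uv², (u³v⁴)¹² = e.
The smallest positive k with (u³v⁴)ᵏ = e is 12, so |⟨u³v⁴⟩| = 12.

Answer: 12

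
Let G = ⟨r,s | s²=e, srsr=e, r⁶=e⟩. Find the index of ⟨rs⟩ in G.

First find ord(rs) by computing successive powers:
  (rs)¹ = rs, (rs)² = e.
So |⟨rs⟩| = ord(rs) = 2. With |G| = 12, by Lagrange [G : ⟨rs⟩] = 12/2 = 6.

Answer: 6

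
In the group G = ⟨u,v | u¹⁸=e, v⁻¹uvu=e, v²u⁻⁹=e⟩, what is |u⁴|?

Compute successive powers until reaching e:
  (u⁴)¹ = u⁴, (u⁴)² = u⁸, (u⁴)³ = u¹², (u⁴)⁴ = u¹⁶, (u⁴)⁵ = u², (u⁴)⁶ = u⁶, (u⁴)⁷ = u¹⁰, (u⁴)⁸ = u¹⁴, (u⁴)⁹ = e.
The smallest positive k with (u⁴)ᵏ = e is 9.

Answer: 9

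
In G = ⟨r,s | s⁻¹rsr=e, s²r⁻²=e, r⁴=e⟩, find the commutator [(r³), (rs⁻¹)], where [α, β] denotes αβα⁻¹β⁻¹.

[(r³), (rs⁻¹)] = (r³)·(rs⁻¹)·(r³)⁻¹·(rs⁻¹)⁻¹.
  (r³) · (rs⁻¹) = s⁻¹
  (s⁻¹) · r = rs
  (rs) · (rs) = r²

Answer: r²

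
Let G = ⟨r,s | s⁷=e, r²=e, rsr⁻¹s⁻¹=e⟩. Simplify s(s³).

Compute s · (s³) by multiplying left to right and reducing via the relations at each step:
  s · s³ = s⁴

Answer: s⁴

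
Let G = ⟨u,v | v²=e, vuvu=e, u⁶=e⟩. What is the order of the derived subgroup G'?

G' = [G, G] is generated by all commutators. The generator-pair commutators are: [u, v] = u².
The subgroup they normally generate is {e, u², u⁴}, of order 3.
Check: |G/G'| = 12/3 = 4 is the order of the abelianisation.

Answer: 3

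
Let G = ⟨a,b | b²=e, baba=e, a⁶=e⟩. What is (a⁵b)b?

Compute (a⁵b) · b by multiplying left to right and reducing via the relations at each step:
  (a⁵b) · b = a⁵

Answer: a⁵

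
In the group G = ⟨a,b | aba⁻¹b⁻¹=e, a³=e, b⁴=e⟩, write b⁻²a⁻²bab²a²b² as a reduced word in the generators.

Multiply left to right, reducing at each step:
  (b²) · a⁻² = ab²
  (ab²) · b = ab³
  (ab³) · a = a²b³
  (a²b³) · b² = a²b
  (a²b) · a² = ab
  (ab) · b² = ab³

Answer: ab³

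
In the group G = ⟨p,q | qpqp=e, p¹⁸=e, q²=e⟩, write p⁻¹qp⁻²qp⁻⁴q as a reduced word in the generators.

Multiply left to right, reducing at each step:
  (p¹⁷) · q = p¹⁷q
  (p¹⁷q) · p⁻² = pq
  (pq) · q = p
  p · p⁻⁴ = p¹⁵
  (p¹⁵) · q = p¹⁵q

Answer: p¹⁵q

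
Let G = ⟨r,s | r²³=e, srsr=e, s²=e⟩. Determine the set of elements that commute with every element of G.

An element z ∈ Z(G) iff z commutes with every generator.
For example e is central: e·r = r = r·e; e·s = s = s·e.
Whereas r ∉ Z(G) since r·s = rs ≠ r²²s = s·r.
Checking each of the 46 elements this way gives Z(G) = {e}, of order 1.

Answer: {e}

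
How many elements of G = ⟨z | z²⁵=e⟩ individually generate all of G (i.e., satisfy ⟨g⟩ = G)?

G is cyclic of order 25. An element generates G iff its order is 25, and a cyclic group of order 25 has exactly φ(25) = 20 such elements.

Answer: 20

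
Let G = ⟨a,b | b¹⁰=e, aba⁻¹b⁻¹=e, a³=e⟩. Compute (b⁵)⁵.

Compute successive powers of (b⁵), reducing at each step:
  (b⁵)²: (b⁵) · b⁵ = e
  (b⁵)³: e · b⁵ = b⁵
  (b⁵)⁴: (b⁵) · b⁵ = e
  (b⁵)⁵: e · b⁵ = b⁵

Answer: b⁵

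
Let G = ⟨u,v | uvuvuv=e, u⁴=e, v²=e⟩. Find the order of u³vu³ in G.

Compute successive powers until reaching e:
  (u³vu³)¹ = u³vu³, (u³vu³)² = vu²v, (u³vu³)³ = uvu, (u³vu³)⁴ = e.
The smallest positive k with (u³vu³)ᵏ = e is 4.

Answer: 4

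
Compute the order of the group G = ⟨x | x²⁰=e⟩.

G is generated by a single element, so G is cyclic. The relator gives x²⁰ = e and no smaller power is forced to be e, so the 20 powers {e, x, x², x³, x⁴, x⁵, x⁶, x⁷, x⁸, x⁹, x¹², x¹³, x¹¹, x¹⁰, x¹⁴, x¹⁵, x¹⁶, x¹⁷, x¹⁸, x¹⁹} are distinct. Hence |G| = 20.

Answer: 20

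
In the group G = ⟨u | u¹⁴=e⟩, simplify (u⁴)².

Compute successive powers of (u⁴), reducing at each step:
  (u⁴)²: (u⁴) · u⁴ = u⁸

Answer: u⁸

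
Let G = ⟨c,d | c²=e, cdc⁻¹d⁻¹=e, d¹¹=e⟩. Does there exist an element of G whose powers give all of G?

|G| = 22. The element cd has order 22 (its powers give 22 distinct elements), so ⟨cd⟩ = G and G is cyclic.

Answer: Yes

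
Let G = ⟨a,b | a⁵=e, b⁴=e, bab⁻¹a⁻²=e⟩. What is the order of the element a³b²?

Compute successive powers until reaching e:
  (a³b²)¹ = a³b², (a³b²)² = e.
The smallest positive k with (a³b²)ᵏ = e is 2.

Answer: 2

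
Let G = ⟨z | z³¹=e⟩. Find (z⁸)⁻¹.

The order of (z⁸) is 31 (smallest k with (z⁸)ᵏ = e), so (z⁸)⁻¹ = (z⁸)³⁰ = z²³.
Check: (z⁸) · (z²³) → (z⁸) · z²³ = e, giving e as required.

Answer: z²³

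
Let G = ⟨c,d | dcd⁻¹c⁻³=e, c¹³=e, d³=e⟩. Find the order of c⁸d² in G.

Compute successive powers until reaching e:
  (c⁸d²)¹ = c⁸d², (c⁸d²)² = c²d, (c⁸d²)³ = e.
The smallest positive k with (c⁸d²)ᵏ = e is 3.

Answer: 3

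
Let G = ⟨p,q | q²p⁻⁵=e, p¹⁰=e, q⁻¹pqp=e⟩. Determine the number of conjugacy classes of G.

The conjugacy classes (representative and size) are:
  [e] (size 1), [p] (size 2), [p⁸] (size 2), [p⁷] (size 2), [p⁴] (size 2), [p⁵] (size 1), [p⁴q] (size 5), [p²q⁻¹] (size 5).
Class equation: 1 + 2 + 2 + 2 + 2 + 1 + 5 + 5 = 20 = |G|. So G has 8 conjugacy classes.

Answer: 8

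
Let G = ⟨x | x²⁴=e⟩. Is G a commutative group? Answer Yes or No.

G has a single generator, so G is cyclic and hence abelian.

Answer: Yes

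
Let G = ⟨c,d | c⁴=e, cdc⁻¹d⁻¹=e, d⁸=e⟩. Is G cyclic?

|G| = 32, but the maximum element order in G is 8 < 32. No single element generates all of G, so G is not cyclic.

Answer: No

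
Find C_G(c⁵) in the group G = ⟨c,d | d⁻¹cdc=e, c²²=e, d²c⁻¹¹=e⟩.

⟨c⁵⟩ ⊆ C_G(c⁵) since powers of c⁵ commute with c⁵; so |C_G(c⁵)| ≥ |⟨c⁵⟩| = 22.
By orbit–stabilizer, |C_G(c⁵)| = |G| / |conj. class of c⁵| = 44 / 2 = 22.
The 22 elements commuting with c⁵ are {e, c, c², c³, c⁴, c⁵, c⁶, c⁷, c⁸, c⁹, c¹⁰, c¹¹, c¹², c¹³, c¹⁴, c¹⁵, c¹⁶, c¹⁷, c¹⁸, c¹⁹, c²⁰, c²¹}.

Answer: {e, c, c², c³, c⁴, c⁵, c⁶, c⁷, c⁸, c⁹, c¹⁰, c¹¹, c¹², c¹³, c¹⁴, c¹⁵, c¹⁶, c¹⁷, c¹⁸, c¹⁹, c²⁰, c²¹}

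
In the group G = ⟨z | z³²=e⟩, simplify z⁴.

Compute successive powers of z, reducing at each step:
  z²: z · z = z²
  z³: (z²) · z = z³
  z⁴: (z³) · z = z⁴

Answer: z⁴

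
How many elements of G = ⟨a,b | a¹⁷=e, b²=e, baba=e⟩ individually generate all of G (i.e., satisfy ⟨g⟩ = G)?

⟨g⟩ = G would require ord(g) = |G| = 34, but the maximum element order in G is 17 < 34. So G is not cyclic and no single element generates it: the count is 0.

Answer: 0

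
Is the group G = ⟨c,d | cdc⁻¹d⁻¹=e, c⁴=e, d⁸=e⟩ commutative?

Each pair of generators commutes: c·d = cd = d·c. Since the generators pairwise commute, every element of G commutes with every other, so G is abelian.

Answer: Yes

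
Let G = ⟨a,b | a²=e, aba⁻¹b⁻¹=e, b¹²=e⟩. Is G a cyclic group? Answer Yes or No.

|G| = 24, but the maximum element order in G is 12 < 24. No single element generates all of G, so G is not cyclic.

Answer: No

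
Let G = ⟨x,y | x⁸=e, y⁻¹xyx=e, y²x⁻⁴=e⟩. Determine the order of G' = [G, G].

G' = [G, G] is generated by all commutators. The generator-pair commutators are: [x, y] = x².
The subgroup they normally generate is {e, x², x⁴, x⁶}, of order 4.
Check: |G/G'| = 16/4 = 4 is the order of the abelianisation.

Answer: 4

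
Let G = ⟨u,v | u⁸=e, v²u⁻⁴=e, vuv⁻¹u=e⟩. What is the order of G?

Enumerate words in the generators, reducing via the relations: the distinct elements are
  {e, u, v, uv, u², u³, u⁴, u⁵, u⁶, u⁷, u²v, u³v, v⁻¹, uv⁻¹, u²v⁻¹, u³v⁻¹}.
No further products give new elements, so |G| = 16.

Answer: 16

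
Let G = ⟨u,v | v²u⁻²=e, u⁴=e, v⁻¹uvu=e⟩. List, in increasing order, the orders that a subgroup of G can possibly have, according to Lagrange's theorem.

|G| = 8 = 2³. By Lagrange's theorem the order of any subgroup divides 8; the divisors of 8 are 1, 2, 4, 8.

Answer: 1, 2, 4, 8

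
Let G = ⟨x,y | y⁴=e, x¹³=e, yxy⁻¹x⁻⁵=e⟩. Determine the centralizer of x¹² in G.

⟨x¹²⟩ ⊆ C_G(x¹²) since powers of x¹² commute with x¹²; so |C_G(x¹²)| ≥ |⟨x¹²⟩| = 13.
By orbit–stabilizer, |C_G(x¹²)| = |G| / |conj. class of x¹²| = 52 / 4 = 13.
The 13 elements commuting with x¹² are {e, x, x², x³, x⁴, x⁵, x⁶, x⁷, x⁸, x⁹, x¹⁰, x¹¹, x¹²}.

Answer: {e, x, x², x³, x⁴, x⁵, x⁶, x⁷, x⁸, x⁹, x¹⁰, x¹¹, x¹²}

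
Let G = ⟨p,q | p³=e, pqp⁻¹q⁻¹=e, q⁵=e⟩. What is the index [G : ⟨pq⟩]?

First find ord(pq) by computing successive powers:
  (pq)¹ = pq, (pq)² = p²q², (pq)³ = q³, (pq)⁴ = pq⁴, (pq)⁵ = p², (pq)⁶ = q, (pq)⁷ = pq², (pq)⁸ = p²q³, (pq)⁹ = q⁴, (pq)¹⁰ = p, (pq)¹¹ = p²q, (pq)¹² = q², (pq)¹³ = pq³, (pq)¹⁴ = p²q⁴, (pq)¹⁵ = e.
So |⟨pq⟩| = ord(pq) = 15. With |G| = 15, by Lagrange [G : ⟨pq⟩] = 15/15 = 1.

Answer: 1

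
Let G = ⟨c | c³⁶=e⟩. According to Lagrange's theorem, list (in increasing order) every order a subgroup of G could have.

|G| = 36 = 2² · 3². By Lagrange's theorem the order of any subgroup divides 36; the divisors of 36 are 1, 2, 3, 4, 6, 9, 12, 18, 36.

Answer: 1, 2, 3, 4, 6, 9, 12, 18, 36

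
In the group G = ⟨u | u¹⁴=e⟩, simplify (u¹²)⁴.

Compute successive powers of (u¹²), reducing at each step:
  (u¹²)²: (u¹²) · u¹² = u¹⁰
  (u¹²)³: (u¹⁰) · u¹² = u⁸
  (u¹²)⁴: (u⁸) · u¹² = u⁶

Answer: u⁶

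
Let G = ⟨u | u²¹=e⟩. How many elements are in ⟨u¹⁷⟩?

|⟨u¹⁷⟩| equals the order of u¹⁷. Compute successive powers until reaching e:
  (u¹⁷)¹ = u¹⁷, (u¹⁷)² = u¹³, (u¹⁷)³ = u⁹, (u¹⁷)⁴ = u⁵, (u¹⁷)⁵ = u, (u¹⁷)⁶ = u¹⁸, (u¹⁷)⁷ = u¹⁴, (u¹⁷)⁸ = u¹⁰, (u¹⁷)⁹ = u⁶, (u¹⁷)¹⁰ = u², (u¹⁷)¹¹ = u¹⁹, (u¹⁷)¹² = u¹⁵, (u¹⁷)¹³ = u¹¹, (u¹⁷)¹⁴ = u⁷, (u¹⁷)¹⁵ = u³, (u¹⁷)¹⁶ = u²⁰, (u¹⁷)¹⁷ = u¹⁶, (u¹⁷)¹⁸ = u¹², (u¹⁷)¹⁹ = u⁸, (u¹⁷)²⁰ = u⁴, (u¹⁷)²¹ = e.
The smallest positive k with (u¹⁷)ᵏ = e is 21, so |⟨u¹⁷⟩| = 21.

Answer: 21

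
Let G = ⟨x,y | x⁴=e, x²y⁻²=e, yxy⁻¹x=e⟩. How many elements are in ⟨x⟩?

|⟨x⟩| equals the order of x. Compute successive powers until reaching e:
  x¹ = x, x² = x², x³ = x³, x⁴ = e.
The smallest positive k with xᵏ = e is 4, so |⟨x⟩| = 4.

Answer: 4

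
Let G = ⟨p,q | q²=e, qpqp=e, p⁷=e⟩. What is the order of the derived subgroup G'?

G' = [G, G] is generated by all commutators. The generator-pair commutators are: [p, q] = p².
The subgroup they normally generate is {e, p, p², p³, p⁴, p⁵, p⁶}, of order 7.
Check: |G/G'| = 14/7 = 2 is the order of the abelianisation.

Answer: 7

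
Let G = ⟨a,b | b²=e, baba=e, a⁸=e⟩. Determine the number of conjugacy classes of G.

The conjugacy classes (representative and size) are:
  [e] (size 1), [a] (size 2), [a⁶] (size 2), [a³] (size 2), [a⁴] (size 1), [b] (size 4), [a⁵b] (size 4).
Class equation: 1 + 2 + 2 + 2 + 1 + 4 + 4 = 16 = |G|. So G has 7 conjugacy classes.

Answer: 7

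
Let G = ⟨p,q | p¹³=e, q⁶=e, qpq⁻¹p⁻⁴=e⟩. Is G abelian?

p·q = pq but q·p = p⁴q, so p·q ≠ q·p and G is not abelian.

Answer: No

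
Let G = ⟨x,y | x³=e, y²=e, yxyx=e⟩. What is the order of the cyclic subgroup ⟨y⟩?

|⟨y⟩| equals the order of y. Compute successive powers until reaching e:
  y¹ = y, y² = e.
The smallest positive k with yᵏ = e is 2, so |⟨y⟩| = 2.

Answer: 2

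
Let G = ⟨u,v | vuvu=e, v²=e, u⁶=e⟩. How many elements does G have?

Enumerate words in the generators, reducing via the relations: the distinct elements are
  {e, u, v, uv, u², u³, u⁴, u⁵, u²v, u³v, u⁴v, u⁵v}.
No further products give new elements, so |G| = 12.

Answer: 12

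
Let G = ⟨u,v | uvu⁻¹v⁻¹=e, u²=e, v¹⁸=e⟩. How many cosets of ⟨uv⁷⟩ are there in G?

First find ord(uv⁷) by computing successive powers:
  (uv⁷)¹ = uv⁷, (uv⁷)² = v¹⁴, (uv⁷)³ = uv³, (uv⁷)⁴ = v¹⁰, (uv⁷)⁵ = uv¹⁷, (uv⁷)⁶ = v⁶, (uv⁷)⁷ = uv¹³, (uv⁷)⁸ = v², (uv⁷)⁹ = uv⁹, (uv⁷)¹⁰ = v¹⁶, (uv⁷)¹¹ = uv⁵, (uv⁷)¹² = v¹², (uv⁷)¹³ = uv, (uv⁷)¹⁴ = v⁸, (uv⁷)¹⁵ = uv¹⁵, (uv⁷)¹⁶ = v⁴, (uv⁷)¹⁷ = uv¹¹, (uv⁷)¹⁸ = e.
So |⟨uv⁷⟩| = ord(uv⁷) = 18. With |G| = 36, by Lagrange [G : ⟨uv⁷⟩] = 36/18 = 2.

Answer: 2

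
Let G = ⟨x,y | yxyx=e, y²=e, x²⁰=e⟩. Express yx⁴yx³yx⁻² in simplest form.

Multiply left to right, reducing at each step:
  y · x⁴ = x¹⁶y
  (x¹⁶y) · y = x¹⁶
  (x¹⁶) · x³ = x¹⁹
  (x¹⁹) · y = x¹⁹y
  (x¹⁹y) · x⁻² = xy

Answer: xy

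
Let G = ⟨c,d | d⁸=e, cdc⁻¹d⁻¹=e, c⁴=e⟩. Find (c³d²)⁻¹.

The order of (c³d²) is 4 (smallest k with (c³d²)ᵏ = e), so (c³d²)⁻¹ = (c³d²)³ = cd⁶.
Check: (c³d²) · (cd⁶) → (c³d²) · c = d²;   (d²) · d⁶ = e, giving e as required.

Answer: cd⁶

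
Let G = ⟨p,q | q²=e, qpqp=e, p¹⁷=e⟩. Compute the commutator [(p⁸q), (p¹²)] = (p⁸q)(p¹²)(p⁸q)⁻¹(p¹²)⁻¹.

[(p⁸q), (p¹²)] = (p⁸q)·(p¹²)·(p⁸q)⁻¹·(p¹²)⁻¹.
  (p⁸q) · (p¹²) = p¹³q
  (p¹³q) · (p⁸q) = p⁵
  (p⁵) · (p⁵) = p¹⁰

Answer: p¹⁰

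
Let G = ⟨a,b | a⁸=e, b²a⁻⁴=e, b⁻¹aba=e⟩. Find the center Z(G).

An element z ∈ Z(G) iff z commutes with every generator.
For example a⁴ is central: (a⁴)·a = a⁵ = a·(a⁴); (a⁴)·b = b⁻¹ = b·(a⁴).
Whereas a ∉ Z(G) since a·b = ab ≠ a³b⁻¹ = b·a.
Checking each of the 16 elements this way gives Z(G) = {e, a⁴}, of order 2.

Answer: {e, a⁴}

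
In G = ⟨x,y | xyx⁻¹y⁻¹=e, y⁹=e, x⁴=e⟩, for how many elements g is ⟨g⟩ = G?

G is cyclic of order 36. An element generates G iff its order is 36, and a cyclic group of order 36 has exactly φ(36) = 12 such elements.

Answer: 12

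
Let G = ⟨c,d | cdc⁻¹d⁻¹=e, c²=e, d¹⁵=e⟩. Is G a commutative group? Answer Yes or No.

Each pair of generators commutes: c·d = cd = d·c. Since the generators pairwise commute, every element of G commutes with every other, so G is abelian.

Answer: Yes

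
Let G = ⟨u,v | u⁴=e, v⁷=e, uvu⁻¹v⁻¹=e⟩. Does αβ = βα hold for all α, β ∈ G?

Each pair of generators commutes: u·v = uv = v·u. Since the generators pairwise commute, every element of G commutes with every other, so G is abelian.

Answer: Yes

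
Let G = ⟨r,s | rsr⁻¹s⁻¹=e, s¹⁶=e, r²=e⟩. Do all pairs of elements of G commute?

Each pair of generators commutes: r·s = rs = s·r. Since the generators pairwise commute, every element of G commutes with every other, so G is abelian.

Answer: Yes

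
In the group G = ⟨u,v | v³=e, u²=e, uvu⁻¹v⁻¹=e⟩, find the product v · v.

Compute v · v by multiplying left to right and reducing via the relations at each step:
  v · v = v²

Answer: v²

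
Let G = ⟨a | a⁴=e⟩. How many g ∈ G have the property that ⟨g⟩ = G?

G is cyclic of order 4. An element generates G iff its order is 4, and a cyclic group of order 4 has exactly φ(4) = 2 such elements.

Answer: 2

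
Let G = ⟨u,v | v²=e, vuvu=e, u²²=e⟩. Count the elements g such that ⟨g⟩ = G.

⟨g⟩ = G would require ord(g) = |G| = 44, but the maximum element order in G is 22 < 44. So G is not cyclic and no single element generates it: the count is 0.

Answer: 0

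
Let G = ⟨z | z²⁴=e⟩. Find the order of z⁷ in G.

Compute successive powers until reaching e:
  (z⁷)¹ = z⁷, (z⁷)² = z¹⁴, (z⁷)³ = z²¹, (z⁷)⁴ = z⁴, (z⁷)⁵ = z¹¹, (z⁷)⁶ = z¹⁸, (z⁷)⁷ = z, (z⁷)⁸ = z⁸, (z⁷)⁹ = z¹⁵, (z⁷)¹⁰ = z²², (z⁷)¹¹ = z⁵, (z⁷)¹² = z¹², (z⁷)¹³ = z¹⁹, (z⁷)¹⁴ = z², (z⁷)¹⁵ = z⁹, (z⁷)¹⁶ = z¹⁶, (z⁷)¹⁷ = z²³, (z⁷)¹⁸ = z⁶, (z⁷)¹⁹ = z¹³, (z⁷)²⁰ = z²⁰, (z⁷)²¹ = z³, (z⁷)²² = z¹⁰, (z⁷)²³ = z¹⁷, (z⁷)²⁴ = e.
The smallest positive k with (z⁷)ᵏ = e is 24.

Answer: 24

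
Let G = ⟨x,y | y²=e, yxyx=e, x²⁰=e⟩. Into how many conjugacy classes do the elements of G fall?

The conjugacy classes (representative and size) are:
  [e] (size 1), [x] (size 2), [x¹⁸] (size 2), [x³] (size 2), [x⁴] (size 2), [x¹⁵] (size 2), [x¹⁴] (size 2), [x⁷] (size 2), [x¹²] (size 2), [x¹¹] (size 2), [x¹⁰] (size 1), [x¹⁸y] (size 10), [x⁵y] (size 10).
Class equation: 1 + 2 + 2 + 2 + 2 + 2 + 2 + 2 + 2 + 2 + 1 + 10 + 10 = 40 = |G|. So G has 13 conjugacy classes.

Answer: 13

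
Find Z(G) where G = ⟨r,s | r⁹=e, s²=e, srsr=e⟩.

An element z ∈ Z(G) iff z commutes with every generator.
For example e is central: e·r = r = r·e; e·s = s = s·e.
Whereas r ∉ Z(G) since r·s = rs ≠ r⁸s = s·r.
Checking each of the 18 elements this way gives Z(G) = {e}, of order 1.

Answer: {e}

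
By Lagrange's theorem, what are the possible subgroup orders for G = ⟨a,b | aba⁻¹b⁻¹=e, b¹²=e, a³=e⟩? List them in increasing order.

|G| = 36 = 2² · 3². By Lagrange's theorem the order of any subgroup divides 36; the divisors of 36 are 1, 2, 3, 4, 6, 9, 12, 18, 36.

Answer: 1, 2, 3, 4, 6, 9, 12, 18, 36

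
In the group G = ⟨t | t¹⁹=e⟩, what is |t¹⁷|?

Compute successive powers until reaching e:
  (t¹⁷)¹ = t¹⁷, (t¹⁷)² = t¹⁵, (t¹⁷)³ = t¹³, (t¹⁷)⁴ = t¹¹, (t¹⁷)⁵ = t⁹, (t¹⁷)⁶ = t⁷, (t¹⁷)⁷ = t⁵, (t¹⁷)⁸ = t³, (t¹⁷)⁹ = t, (t¹⁷)¹⁰ = t¹⁸, (t¹⁷)¹¹ = t¹⁶, (t¹⁷)¹² = t¹⁴, (t¹⁷)¹³ = t¹², (t¹⁷)¹⁴ = t¹⁰, (t¹⁷)¹⁵ = t⁸, (t¹⁷)¹⁶ = t⁶, (t¹⁷)¹⁷ = t⁴, (t¹⁷)¹⁸ = t², (t¹⁷)¹⁹ = e.
The smallest positive k with (t¹⁷)ᵏ = e is 19.

Answer: 19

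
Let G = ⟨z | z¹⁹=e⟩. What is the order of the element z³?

Compute successive powers until reaching e:
  (z³)¹ = z³, (z³)² = z⁶, (z³)³ = z⁹, (z³)⁴ = z¹², (z³)⁵ = z¹⁵, (z³)⁶ = z¹⁸, (z³)⁷ = z², (z³)⁸ = z⁵, (z³)⁹ = z⁸, (z³)¹⁰ = z¹¹, (z³)¹¹ = z¹⁴, (z³)¹² = z¹⁷, (z³)¹³ = z, (z³)¹⁴ = z⁴, (z³)¹⁵ = z⁷, (z³)¹⁶ = z¹⁰, (z³)¹⁷ = z¹³, (z³)¹⁸ = z¹⁶, (z³)¹⁹ = e.
The smallest positive k with (z³)ᵏ = e is 19.

Answer: 19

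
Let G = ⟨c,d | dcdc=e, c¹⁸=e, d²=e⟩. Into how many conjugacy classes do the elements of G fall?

The conjugacy classes (representative and size) are:
  [e] (size 1), [c] (size 2), [c²] (size 2), [c³] (size 2), [c¹⁴] (size 2), [c⁵] (size 2), [c¹²] (size 2), [c⁷] (size 2), [c¹⁰] (size 2), [c⁹] (size 1), [c¹⁰d] (size 9), [cd] (size 9).
Class equation: 1 + 2 + 2 + 2 + 2 + 2 + 2 + 2 + 2 + 1 + 9 + 9 = 36 = |G|. So G has 12 conjugacy classes.

Answer: 12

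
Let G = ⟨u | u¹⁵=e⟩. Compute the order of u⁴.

Compute successive powers until reaching e:
  (u⁴)¹ = u⁴, (u⁴)² = u⁸, (u⁴)³ = u¹², (u⁴)⁴ = u, (u⁴)⁵ = u⁵, (u⁴)⁶ = u⁹, (u⁴)⁷ = u¹³, (u⁴)⁸ = u², (u⁴)⁹ = u⁶, (u⁴)¹⁰ = u¹⁰, (u⁴)¹¹ = u¹⁴, (u⁴)¹² = u³, (u⁴)¹³ = u⁷, (u⁴)¹⁴ = u¹¹, (u⁴)¹⁵ = e.
The smallest positive k with (u⁴)ᵏ = e is 15.

Answer: 15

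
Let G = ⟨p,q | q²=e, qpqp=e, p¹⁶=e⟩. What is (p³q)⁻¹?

The order of (p³q) is 2 (smallest k with (p³q)ᵏ = e), so (p³q)⁻¹ = (p³q)¹ = p³q.
Check: (p³q) · (p³q) → (p³q) · p³ = q;   q · q = e, giving e as required.

Answer: p³q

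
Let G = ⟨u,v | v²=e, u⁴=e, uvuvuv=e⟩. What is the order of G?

Enumerate words in the generators, reducing via the relations: the distinct elements are
  {e, u, v, uv, u², u³, vu, uvu, u²v, u³v, vu², vu³, uvu², uvu³, u²vu, u³vu, vu²v, uvu²v, u²vu², u²vu³, u³vu², u³vu³, u²vu²v, u³vu²v}.
No further products give new elements, so |G| = 24.

Answer: 24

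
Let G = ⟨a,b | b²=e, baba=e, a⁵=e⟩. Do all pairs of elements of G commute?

a·b = ab but b·a = a⁴b, so a·b ≠ b·a and G is not abelian.

Answer: No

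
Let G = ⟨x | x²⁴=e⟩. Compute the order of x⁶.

Compute successive powers until reaching e:
  (x⁶)¹ = x⁶, (x⁶)² = x¹², (x⁶)³ = x¹⁸, (x⁶)⁴ = e.
The smallest positive k with (x⁶)ᵏ = e is 4.

Answer: 4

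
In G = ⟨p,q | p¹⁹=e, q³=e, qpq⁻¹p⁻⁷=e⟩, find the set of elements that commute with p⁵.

⟨p⁵⟩ ⊆ C_G(p⁵) since powers of p⁵ commute with p⁵; so |C_G(p⁵)| ≥ |⟨p⁵⟩| = 19.
By orbit–stabilizer, |C_G(p⁵)| = |G| / |conj. class of p⁵| = 57 / 3 = 19.
The 19 elements commuting with p⁵ are {e, p, p², p³, p⁴, p⁵, p⁶, p⁷, p⁸, p⁹, p¹⁰, p¹¹, p¹², p¹³, p¹⁴, p¹⁵, p¹⁶, p¹⁷, p¹⁸}.

Answer: {e, p, p², p³, p⁴, p⁵, p⁶, p⁷, p⁸, p⁹, p¹⁰, p¹¹, p¹², p¹³, p¹⁴, p¹⁵, p¹⁶, p¹⁷, p¹⁸}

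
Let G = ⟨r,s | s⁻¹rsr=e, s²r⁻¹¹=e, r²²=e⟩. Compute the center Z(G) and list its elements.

An element z ∈ Z(G) iff z commutes with every generator.
For example r¹¹ is central: (r¹¹)·r = r¹² = r·(r¹¹); (r¹¹)·s = s⁻¹ = s·(r¹¹).
Whereas r ∉ Z(G) since r·s = rs ≠ r¹⁰s⁻¹ = s·r.
Checking each of the 44 elements this way gives Z(G) = {e, r¹¹}, of order 2.

Answer: {e, r¹¹}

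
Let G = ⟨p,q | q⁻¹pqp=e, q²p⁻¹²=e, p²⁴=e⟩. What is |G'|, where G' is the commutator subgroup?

G' = [G, G] is generated by all commutators. The generator-pair commutators are: [p, q] = p².
The subgroup they normally generate is {e, p², p⁴, p⁶, p⁸, p¹⁰, p¹², p¹⁴, p¹⁶, p¹⁸, p²⁰, p²²}, of order 12.
Check: |G/G'| = 48/12 = 4 is the order of the abelianisation.

Answer: 12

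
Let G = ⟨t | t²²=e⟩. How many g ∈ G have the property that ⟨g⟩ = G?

G is cyclic of order 22. An element generates G iff its order is 22, and a cyclic group of order 22 has exactly φ(22) = 10 such elements.

Answer: 10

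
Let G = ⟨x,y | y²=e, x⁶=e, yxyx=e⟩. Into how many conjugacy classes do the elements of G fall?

The conjugacy classes (representative and size) are:
  [e] (size 1), [x⁵] (size 2), [x⁴] (size 2), [x³] (size 1), [y] (size 3), [x³y] (size 3).
Class equation: 1 + 2 + 2 + 1 + 3 + 3 = 12 = |G|. So G has 6 conjugacy classes.

Answer: 6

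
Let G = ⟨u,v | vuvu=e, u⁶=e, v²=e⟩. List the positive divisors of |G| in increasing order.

|G| = 12 = 2² · 3. By Lagrange's theorem the order of any subgroup divides 12; the divisors of 12 are 1, 2, 3, 4, 6, 12.

Answer: 1, 2, 3, 4, 6, 12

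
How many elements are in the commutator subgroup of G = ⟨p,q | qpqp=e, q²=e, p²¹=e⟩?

G' = [G, G] is generated by all commutators. The generator-pair commutators are: [p, q] = p².
The subgroup they normally generate is {e, p, p², p³, p⁴, p⁵, p⁶, p⁷, p⁸, p⁹, p¹⁰, p¹¹, p¹², p¹³, p¹⁴, p¹⁵, p¹⁶, p¹⁷, p¹⁸, p¹⁹, p²⁰}, of order 21.
Check: |G/G'| = 42/21 = 2 is the order of the abelianisation.

Answer: 21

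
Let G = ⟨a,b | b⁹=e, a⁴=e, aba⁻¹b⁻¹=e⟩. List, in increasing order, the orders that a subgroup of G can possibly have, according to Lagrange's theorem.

|G| = 36 = 2² · 3². By Lagrange's theorem the order of any subgroup divides 36; the divisors of 36 are 1, 2, 3, 4, 6, 9, 12, 18, 36.

Answer: 1, 2, 3, 4, 6, 9, 12, 18, 36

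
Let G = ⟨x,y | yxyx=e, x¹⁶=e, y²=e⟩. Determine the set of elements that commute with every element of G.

An element z ∈ Z(G) iff z commutes with every generator.
For example x⁸ is central: (x⁸)·x = x⁹ = x·(x⁸); (x⁸)·y = x⁸y = y·(x⁸).
Whereas x ∉ Z(G) since x·y = xy ≠ x¹⁵y = y·x.
Checking each of the 32 elements this way gives Z(G) = {e, x⁸}, of order 2.

Answer: {e, x⁸}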